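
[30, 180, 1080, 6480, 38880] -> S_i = 30*6^i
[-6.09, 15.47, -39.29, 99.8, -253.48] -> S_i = -6.09*(-2.54)^i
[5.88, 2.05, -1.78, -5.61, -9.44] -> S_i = 5.88 + -3.83*i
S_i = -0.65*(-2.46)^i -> [-0.65, 1.6, -3.93, 9.68, -23.8]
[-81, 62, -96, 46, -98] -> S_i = Random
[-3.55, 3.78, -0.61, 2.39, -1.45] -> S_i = Random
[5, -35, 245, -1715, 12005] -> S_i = 5*-7^i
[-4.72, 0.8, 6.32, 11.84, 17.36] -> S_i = -4.72 + 5.52*i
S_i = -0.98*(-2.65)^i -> [-0.98, 2.6, -6.88, 18.24, -48.33]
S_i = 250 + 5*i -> [250, 255, 260, 265, 270]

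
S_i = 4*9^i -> [4, 36, 324, 2916, 26244]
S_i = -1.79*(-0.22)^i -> [-1.79, 0.39, -0.09, 0.02, -0.0]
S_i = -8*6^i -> [-8, -48, -288, -1728, -10368]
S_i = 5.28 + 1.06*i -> [5.28, 6.34, 7.4, 8.46, 9.52]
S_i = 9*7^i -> [9, 63, 441, 3087, 21609]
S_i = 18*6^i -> [18, 108, 648, 3888, 23328]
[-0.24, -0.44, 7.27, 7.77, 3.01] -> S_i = Random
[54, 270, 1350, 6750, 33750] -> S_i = 54*5^i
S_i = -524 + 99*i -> [-524, -425, -326, -227, -128]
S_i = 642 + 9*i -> [642, 651, 660, 669, 678]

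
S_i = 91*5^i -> [91, 455, 2275, 11375, 56875]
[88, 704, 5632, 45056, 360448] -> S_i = 88*8^i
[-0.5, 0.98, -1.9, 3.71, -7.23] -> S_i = -0.50*(-1.95)^i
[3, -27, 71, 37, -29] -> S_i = Random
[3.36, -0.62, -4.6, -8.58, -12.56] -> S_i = 3.36 + -3.98*i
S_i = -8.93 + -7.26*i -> [-8.93, -16.19, -23.45, -30.71, -37.97]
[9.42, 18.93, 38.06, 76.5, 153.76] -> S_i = 9.42*2.01^i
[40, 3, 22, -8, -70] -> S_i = Random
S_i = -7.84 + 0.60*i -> [-7.84, -7.24, -6.64, -6.04, -5.44]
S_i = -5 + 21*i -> [-5, 16, 37, 58, 79]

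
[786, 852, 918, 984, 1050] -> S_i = 786 + 66*i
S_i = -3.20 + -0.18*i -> [-3.2, -3.38, -3.56, -3.74, -3.92]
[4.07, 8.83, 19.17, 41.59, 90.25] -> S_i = 4.07*2.17^i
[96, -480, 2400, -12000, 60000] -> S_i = 96*-5^i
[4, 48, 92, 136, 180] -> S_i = 4 + 44*i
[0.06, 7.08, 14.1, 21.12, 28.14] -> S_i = 0.06 + 7.02*i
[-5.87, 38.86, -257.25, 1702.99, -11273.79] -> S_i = -5.87*(-6.62)^i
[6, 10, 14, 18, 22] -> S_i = 6 + 4*i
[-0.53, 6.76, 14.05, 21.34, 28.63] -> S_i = -0.53 + 7.29*i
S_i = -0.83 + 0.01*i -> [-0.83, -0.82, -0.81, -0.8, -0.79]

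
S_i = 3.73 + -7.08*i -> [3.73, -3.35, -10.43, -17.51, -24.59]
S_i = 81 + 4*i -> [81, 85, 89, 93, 97]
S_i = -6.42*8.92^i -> [-6.42, -57.27, -510.82, -4556.48, -40643.81]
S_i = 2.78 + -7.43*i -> [2.78, -4.65, -12.08, -19.51, -26.94]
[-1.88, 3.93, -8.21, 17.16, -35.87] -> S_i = -1.88*(-2.09)^i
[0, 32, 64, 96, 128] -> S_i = 0 + 32*i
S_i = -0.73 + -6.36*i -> [-0.73, -7.09, -13.45, -19.81, -26.17]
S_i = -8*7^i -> [-8, -56, -392, -2744, -19208]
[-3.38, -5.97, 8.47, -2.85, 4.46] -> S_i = Random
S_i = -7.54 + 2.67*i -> [-7.54, -4.87, -2.2, 0.47, 3.14]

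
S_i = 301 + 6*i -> [301, 307, 313, 319, 325]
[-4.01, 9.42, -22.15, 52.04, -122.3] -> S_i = -4.01*(-2.35)^i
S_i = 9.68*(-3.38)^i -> [9.68, -32.72, 110.59, -373.79, 1263.4]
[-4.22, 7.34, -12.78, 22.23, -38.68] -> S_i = -4.22*(-1.74)^i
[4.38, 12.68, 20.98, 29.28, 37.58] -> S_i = 4.38 + 8.30*i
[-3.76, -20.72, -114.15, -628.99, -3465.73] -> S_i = -3.76*5.51^i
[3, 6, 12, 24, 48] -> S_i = 3*2^i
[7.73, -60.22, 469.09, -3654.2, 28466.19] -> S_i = 7.73*(-7.79)^i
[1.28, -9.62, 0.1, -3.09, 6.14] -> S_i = Random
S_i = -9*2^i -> [-9, -18, -36, -72, -144]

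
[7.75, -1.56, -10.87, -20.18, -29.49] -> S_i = 7.75 + -9.31*i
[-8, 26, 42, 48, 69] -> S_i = Random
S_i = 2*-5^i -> [2, -10, 50, -250, 1250]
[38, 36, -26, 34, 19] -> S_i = Random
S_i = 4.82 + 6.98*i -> [4.82, 11.8, 18.78, 25.76, 32.74]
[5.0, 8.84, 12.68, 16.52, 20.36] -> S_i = 5.00 + 3.84*i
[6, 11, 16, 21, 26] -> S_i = 6 + 5*i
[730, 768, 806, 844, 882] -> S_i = 730 + 38*i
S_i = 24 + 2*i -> [24, 26, 28, 30, 32]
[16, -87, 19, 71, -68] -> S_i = Random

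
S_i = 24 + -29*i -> [24, -5, -34, -63, -92]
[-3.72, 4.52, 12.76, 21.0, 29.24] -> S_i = -3.72 + 8.24*i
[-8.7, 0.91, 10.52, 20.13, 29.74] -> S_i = -8.70 + 9.61*i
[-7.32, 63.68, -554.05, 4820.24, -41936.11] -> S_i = -7.32*(-8.70)^i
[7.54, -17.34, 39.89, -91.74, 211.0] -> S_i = 7.54*(-2.30)^i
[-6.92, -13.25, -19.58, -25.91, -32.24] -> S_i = -6.92 + -6.33*i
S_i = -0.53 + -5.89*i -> [-0.53, -6.42, -12.31, -18.2, -24.09]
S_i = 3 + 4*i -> [3, 7, 11, 15, 19]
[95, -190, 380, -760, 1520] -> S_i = 95*-2^i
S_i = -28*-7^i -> [-28, 196, -1372, 9604, -67228]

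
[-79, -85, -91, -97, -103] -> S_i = -79 + -6*i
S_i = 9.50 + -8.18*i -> [9.5, 1.32, -6.86, -15.04, -23.22]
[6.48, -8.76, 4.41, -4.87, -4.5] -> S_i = Random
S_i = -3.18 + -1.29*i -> [-3.18, -4.47, -5.76, -7.05, -8.34]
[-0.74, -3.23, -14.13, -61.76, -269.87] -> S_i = -0.74*4.37^i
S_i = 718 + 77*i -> [718, 795, 872, 949, 1026]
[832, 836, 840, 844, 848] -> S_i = 832 + 4*i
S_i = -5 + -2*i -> [-5, -7, -9, -11, -13]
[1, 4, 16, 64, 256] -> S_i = 1*4^i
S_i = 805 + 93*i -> [805, 898, 991, 1084, 1177]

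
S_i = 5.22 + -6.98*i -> [5.22, -1.76, -8.74, -15.72, -22.7]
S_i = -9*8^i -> [-9, -72, -576, -4608, -36864]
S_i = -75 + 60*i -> [-75, -15, 45, 105, 165]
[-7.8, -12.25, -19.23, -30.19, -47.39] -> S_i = -7.80*1.57^i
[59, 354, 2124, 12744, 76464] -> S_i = 59*6^i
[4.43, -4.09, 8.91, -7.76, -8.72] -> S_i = Random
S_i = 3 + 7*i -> [3, 10, 17, 24, 31]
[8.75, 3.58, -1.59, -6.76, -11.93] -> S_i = 8.75 + -5.17*i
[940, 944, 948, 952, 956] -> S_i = 940 + 4*i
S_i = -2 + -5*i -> [-2, -7, -12, -17, -22]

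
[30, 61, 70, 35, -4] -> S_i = Random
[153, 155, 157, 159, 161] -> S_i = 153 + 2*i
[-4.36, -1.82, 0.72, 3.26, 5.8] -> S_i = -4.36 + 2.54*i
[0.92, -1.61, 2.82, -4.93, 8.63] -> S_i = 0.92*(-1.75)^i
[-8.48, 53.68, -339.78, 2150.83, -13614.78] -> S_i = -8.48*(-6.33)^i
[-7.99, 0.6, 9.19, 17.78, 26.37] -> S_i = -7.99 + 8.59*i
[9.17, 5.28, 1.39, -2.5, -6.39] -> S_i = 9.17 + -3.89*i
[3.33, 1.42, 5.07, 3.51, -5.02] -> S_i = Random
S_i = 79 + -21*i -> [79, 58, 37, 16, -5]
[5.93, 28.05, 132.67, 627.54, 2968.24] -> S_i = 5.93*4.73^i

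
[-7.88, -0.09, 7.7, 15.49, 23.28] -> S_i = -7.88 + 7.79*i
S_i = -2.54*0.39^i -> [-2.54, -0.99, -0.39, -0.15, -0.06]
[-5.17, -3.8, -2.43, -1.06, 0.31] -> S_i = -5.17 + 1.37*i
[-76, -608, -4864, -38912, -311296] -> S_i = -76*8^i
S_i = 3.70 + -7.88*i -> [3.7, -4.18, -12.06, -19.94, -27.82]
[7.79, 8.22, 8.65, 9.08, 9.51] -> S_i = 7.79 + 0.43*i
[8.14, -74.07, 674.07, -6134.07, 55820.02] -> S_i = 8.14*(-9.10)^i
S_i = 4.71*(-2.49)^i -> [4.71, -11.73, 29.2, -72.71, 181.06]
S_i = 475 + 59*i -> [475, 534, 593, 652, 711]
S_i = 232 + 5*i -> [232, 237, 242, 247, 252]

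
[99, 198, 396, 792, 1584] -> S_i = 99*2^i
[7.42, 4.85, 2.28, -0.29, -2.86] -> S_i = 7.42 + -2.57*i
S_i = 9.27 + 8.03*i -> [9.27, 17.3, 25.33, 33.36, 41.39]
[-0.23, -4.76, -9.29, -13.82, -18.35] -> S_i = -0.23 + -4.53*i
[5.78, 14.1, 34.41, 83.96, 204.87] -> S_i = 5.78*2.44^i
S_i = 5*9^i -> [5, 45, 405, 3645, 32805]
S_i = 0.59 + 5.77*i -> [0.59, 6.36, 12.13, 17.9, 23.67]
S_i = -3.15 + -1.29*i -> [-3.15, -4.44, -5.73, -7.02, -8.31]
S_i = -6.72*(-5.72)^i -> [-6.72, 38.44, -219.87, 1257.64, -7193.72]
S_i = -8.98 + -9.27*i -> [-8.98, -18.25, -27.52, -36.79, -46.06]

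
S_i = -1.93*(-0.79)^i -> [-1.93, 1.52, -1.2, 0.95, -0.75]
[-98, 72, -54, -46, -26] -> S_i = Random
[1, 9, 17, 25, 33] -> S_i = 1 + 8*i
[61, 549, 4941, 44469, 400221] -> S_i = 61*9^i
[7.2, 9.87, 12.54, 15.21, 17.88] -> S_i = 7.20 + 2.67*i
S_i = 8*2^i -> [8, 16, 32, 64, 128]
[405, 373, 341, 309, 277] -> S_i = 405 + -32*i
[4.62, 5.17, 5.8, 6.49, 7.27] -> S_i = 4.62*1.12^i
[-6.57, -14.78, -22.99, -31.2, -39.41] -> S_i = -6.57 + -8.21*i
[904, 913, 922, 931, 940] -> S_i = 904 + 9*i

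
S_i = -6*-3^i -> [-6, 18, -54, 162, -486]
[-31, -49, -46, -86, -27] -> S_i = Random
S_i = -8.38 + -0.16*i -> [-8.38, -8.54, -8.7, -8.86, -9.02]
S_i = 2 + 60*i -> [2, 62, 122, 182, 242]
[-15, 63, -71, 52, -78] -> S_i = Random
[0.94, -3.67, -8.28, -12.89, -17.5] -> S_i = 0.94 + -4.61*i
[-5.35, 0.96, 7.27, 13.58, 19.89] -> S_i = -5.35 + 6.31*i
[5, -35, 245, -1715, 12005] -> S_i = 5*-7^i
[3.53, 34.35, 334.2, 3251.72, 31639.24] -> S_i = 3.53*9.73^i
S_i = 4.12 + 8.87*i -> [4.12, 12.99, 21.86, 30.73, 39.6]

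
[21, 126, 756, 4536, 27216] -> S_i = 21*6^i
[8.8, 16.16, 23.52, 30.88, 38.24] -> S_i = 8.80 + 7.36*i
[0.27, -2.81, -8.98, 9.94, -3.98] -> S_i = Random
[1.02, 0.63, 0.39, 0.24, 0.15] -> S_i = 1.02*0.62^i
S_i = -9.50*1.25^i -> [-9.5, -11.88, -14.84, -18.55, -23.19]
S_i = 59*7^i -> [59, 413, 2891, 20237, 141659]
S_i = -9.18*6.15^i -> [-9.18, -56.46, -347.21, -2135.34, -13132.37]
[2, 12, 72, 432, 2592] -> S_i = 2*6^i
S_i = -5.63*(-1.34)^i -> [-5.63, 7.54, -10.11, 13.55, -18.15]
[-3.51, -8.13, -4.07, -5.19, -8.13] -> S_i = Random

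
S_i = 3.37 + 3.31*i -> [3.37, 6.68, 9.99, 13.3, 16.61]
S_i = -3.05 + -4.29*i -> [-3.05, -7.34, -11.63, -15.92, -20.21]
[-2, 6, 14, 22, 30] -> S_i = -2 + 8*i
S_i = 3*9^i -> [3, 27, 243, 2187, 19683]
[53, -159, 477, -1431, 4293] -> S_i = 53*-3^i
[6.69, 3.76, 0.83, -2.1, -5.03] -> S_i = 6.69 + -2.93*i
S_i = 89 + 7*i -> [89, 96, 103, 110, 117]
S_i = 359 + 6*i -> [359, 365, 371, 377, 383]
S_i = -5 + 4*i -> [-5, -1, 3, 7, 11]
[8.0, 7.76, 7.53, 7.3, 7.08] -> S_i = 8.00*0.97^i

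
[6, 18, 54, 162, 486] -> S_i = 6*3^i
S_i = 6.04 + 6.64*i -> [6.04, 12.68, 19.32, 25.96, 32.6]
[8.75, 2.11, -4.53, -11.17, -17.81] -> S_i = 8.75 + -6.64*i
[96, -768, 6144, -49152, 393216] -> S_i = 96*-8^i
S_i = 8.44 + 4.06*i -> [8.44, 12.5, 16.56, 20.62, 24.68]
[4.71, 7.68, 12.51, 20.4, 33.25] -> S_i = 4.71*1.63^i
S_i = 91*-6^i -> [91, -546, 3276, -19656, 117936]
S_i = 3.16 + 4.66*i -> [3.16, 7.82, 12.48, 17.14, 21.8]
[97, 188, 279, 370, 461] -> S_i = 97 + 91*i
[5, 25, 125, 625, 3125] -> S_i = 5*5^i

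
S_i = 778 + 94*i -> [778, 872, 966, 1060, 1154]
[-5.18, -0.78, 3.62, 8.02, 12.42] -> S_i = -5.18 + 4.40*i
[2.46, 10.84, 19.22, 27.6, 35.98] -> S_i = 2.46 + 8.38*i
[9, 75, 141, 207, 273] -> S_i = 9 + 66*i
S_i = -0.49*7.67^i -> [-0.49, -3.76, -28.83, -221.1, -1695.81]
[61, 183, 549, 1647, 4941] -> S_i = 61*3^i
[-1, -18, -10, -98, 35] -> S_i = Random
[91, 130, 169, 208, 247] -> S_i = 91 + 39*i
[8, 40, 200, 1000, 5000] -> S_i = 8*5^i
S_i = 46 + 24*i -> [46, 70, 94, 118, 142]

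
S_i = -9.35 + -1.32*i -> [-9.35, -10.67, -11.99, -13.31, -14.63]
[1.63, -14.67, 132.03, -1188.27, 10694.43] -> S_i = 1.63*(-9.00)^i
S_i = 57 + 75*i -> [57, 132, 207, 282, 357]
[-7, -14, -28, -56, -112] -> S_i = -7*2^i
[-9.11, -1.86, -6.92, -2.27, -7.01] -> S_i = Random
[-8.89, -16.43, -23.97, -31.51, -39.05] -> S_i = -8.89 + -7.54*i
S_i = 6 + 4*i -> [6, 10, 14, 18, 22]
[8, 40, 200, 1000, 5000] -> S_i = 8*5^i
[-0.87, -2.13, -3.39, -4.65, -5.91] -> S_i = -0.87 + -1.26*i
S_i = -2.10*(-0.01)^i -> [-2.1, 0.02, -0.0, 0.0, -0.0]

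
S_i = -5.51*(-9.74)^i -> [-5.51, 53.67, -522.72, 5091.3, -49589.24]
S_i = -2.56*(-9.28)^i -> [-2.56, 23.76, -220.46, 2045.9, -18985.93]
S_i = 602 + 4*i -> [602, 606, 610, 614, 618]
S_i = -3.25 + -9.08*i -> [-3.25, -12.33, -21.41, -30.49, -39.57]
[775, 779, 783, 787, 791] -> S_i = 775 + 4*i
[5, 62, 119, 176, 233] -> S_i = 5 + 57*i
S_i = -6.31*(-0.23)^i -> [-6.31, 1.45, -0.33, 0.08, -0.02]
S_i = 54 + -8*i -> [54, 46, 38, 30, 22]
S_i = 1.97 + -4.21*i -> [1.97, -2.24, -6.45, -10.66, -14.87]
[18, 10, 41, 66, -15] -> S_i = Random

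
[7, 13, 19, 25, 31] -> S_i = 7 + 6*i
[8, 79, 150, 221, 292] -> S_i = 8 + 71*i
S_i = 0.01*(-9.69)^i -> [0.01, -0.1, 0.94, -9.1, 88.16]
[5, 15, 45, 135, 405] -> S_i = 5*3^i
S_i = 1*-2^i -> [1, -2, 4, -8, 16]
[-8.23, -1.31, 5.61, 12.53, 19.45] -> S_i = -8.23 + 6.92*i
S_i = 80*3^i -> [80, 240, 720, 2160, 6480]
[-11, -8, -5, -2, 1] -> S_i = -11 + 3*i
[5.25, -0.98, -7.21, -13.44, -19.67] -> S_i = 5.25 + -6.23*i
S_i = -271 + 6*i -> [-271, -265, -259, -253, -247]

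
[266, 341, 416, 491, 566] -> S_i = 266 + 75*i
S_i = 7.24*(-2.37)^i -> [7.24, -17.16, 40.67, -96.38, 228.42]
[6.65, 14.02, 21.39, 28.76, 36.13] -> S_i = 6.65 + 7.37*i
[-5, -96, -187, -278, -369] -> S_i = -5 + -91*i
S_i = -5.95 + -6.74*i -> [-5.95, -12.69, -19.43, -26.17, -32.91]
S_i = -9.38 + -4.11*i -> [-9.38, -13.49, -17.6, -21.71, -25.82]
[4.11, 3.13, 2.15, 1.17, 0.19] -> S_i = 4.11 + -0.98*i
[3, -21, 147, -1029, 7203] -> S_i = 3*-7^i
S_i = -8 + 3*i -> [-8, -5, -2, 1, 4]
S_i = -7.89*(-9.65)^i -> [-7.89, 76.14, -734.74, 7090.21, -68420.5]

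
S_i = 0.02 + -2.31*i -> [0.02, -2.29, -4.6, -6.91, -9.22]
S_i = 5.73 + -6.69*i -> [5.73, -0.96, -7.65, -14.34, -21.03]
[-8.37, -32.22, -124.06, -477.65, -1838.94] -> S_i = -8.37*3.85^i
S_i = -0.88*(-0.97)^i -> [-0.88, 0.85, -0.83, 0.8, -0.78]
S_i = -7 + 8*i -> [-7, 1, 9, 17, 25]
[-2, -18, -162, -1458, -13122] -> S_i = -2*9^i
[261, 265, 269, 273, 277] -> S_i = 261 + 4*i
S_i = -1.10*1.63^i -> [-1.1, -1.79, -2.92, -4.76, -7.77]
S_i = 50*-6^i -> [50, -300, 1800, -10800, 64800]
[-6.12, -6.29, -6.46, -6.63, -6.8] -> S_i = -6.12 + -0.17*i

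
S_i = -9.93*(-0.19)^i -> [-9.93, 1.89, -0.36, 0.07, -0.01]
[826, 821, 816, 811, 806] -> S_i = 826 + -5*i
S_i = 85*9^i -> [85, 765, 6885, 61965, 557685]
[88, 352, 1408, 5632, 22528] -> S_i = 88*4^i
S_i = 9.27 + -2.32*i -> [9.27, 6.95, 4.63, 2.31, -0.01]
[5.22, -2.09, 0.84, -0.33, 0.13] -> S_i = 5.22*(-0.40)^i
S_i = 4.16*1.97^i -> [4.16, 8.2, 16.14, 31.8, 62.66]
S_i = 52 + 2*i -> [52, 54, 56, 58, 60]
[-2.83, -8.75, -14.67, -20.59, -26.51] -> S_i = -2.83 + -5.92*i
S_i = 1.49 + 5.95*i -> [1.49, 7.44, 13.39, 19.34, 25.29]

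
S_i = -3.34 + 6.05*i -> [-3.34, 2.71, 8.76, 14.81, 20.86]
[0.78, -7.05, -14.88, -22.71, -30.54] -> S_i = 0.78 + -7.83*i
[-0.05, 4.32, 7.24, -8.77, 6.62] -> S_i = Random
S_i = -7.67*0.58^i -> [-7.67, -4.45, -2.58, -1.5, -0.87]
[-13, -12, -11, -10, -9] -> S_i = -13 + 1*i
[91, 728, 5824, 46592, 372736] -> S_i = 91*8^i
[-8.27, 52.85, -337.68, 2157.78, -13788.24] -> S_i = -8.27*(-6.39)^i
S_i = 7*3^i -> [7, 21, 63, 189, 567]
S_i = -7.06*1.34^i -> [-7.06, -9.46, -12.68, -16.99, -22.76]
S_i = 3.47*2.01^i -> [3.47, 6.97, 14.02, 28.18, 56.64]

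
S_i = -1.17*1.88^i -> [-1.17, -2.2, -4.14, -7.77, -14.62]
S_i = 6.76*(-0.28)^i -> [6.76, -1.89, 0.53, -0.15, 0.04]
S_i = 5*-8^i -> [5, -40, 320, -2560, 20480]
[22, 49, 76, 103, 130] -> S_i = 22 + 27*i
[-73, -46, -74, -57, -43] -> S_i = Random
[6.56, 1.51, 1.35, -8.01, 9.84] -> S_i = Random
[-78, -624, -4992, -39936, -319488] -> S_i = -78*8^i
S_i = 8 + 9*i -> [8, 17, 26, 35, 44]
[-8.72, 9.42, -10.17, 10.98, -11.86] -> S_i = -8.72*(-1.08)^i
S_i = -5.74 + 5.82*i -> [-5.74, 0.08, 5.9, 11.72, 17.54]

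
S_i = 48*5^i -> [48, 240, 1200, 6000, 30000]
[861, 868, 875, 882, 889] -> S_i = 861 + 7*i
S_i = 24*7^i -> [24, 168, 1176, 8232, 57624]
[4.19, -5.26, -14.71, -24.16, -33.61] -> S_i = 4.19 + -9.45*i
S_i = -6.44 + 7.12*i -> [-6.44, 0.68, 7.8, 14.92, 22.04]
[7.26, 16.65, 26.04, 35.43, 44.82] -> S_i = 7.26 + 9.39*i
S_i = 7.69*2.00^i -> [7.69, 15.38, 30.76, 61.52, 123.04]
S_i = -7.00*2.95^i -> [-7.0, -20.65, -60.92, -179.71, -530.13]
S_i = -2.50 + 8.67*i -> [-2.5, 6.17, 14.84, 23.51, 32.18]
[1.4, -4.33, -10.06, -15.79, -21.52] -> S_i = 1.40 + -5.73*i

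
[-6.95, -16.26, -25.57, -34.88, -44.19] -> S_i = -6.95 + -9.31*i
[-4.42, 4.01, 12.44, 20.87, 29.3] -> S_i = -4.42 + 8.43*i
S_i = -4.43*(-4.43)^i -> [-4.43, 19.62, -86.94, 385.14, -1706.16]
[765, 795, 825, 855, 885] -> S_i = 765 + 30*i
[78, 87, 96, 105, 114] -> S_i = 78 + 9*i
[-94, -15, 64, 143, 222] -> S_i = -94 + 79*i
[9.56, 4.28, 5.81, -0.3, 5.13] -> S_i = Random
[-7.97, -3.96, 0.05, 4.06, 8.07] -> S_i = -7.97 + 4.01*i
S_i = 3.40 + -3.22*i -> [3.4, 0.18, -3.04, -6.26, -9.48]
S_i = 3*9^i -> [3, 27, 243, 2187, 19683]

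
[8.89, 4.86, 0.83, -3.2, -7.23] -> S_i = 8.89 + -4.03*i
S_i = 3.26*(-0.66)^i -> [3.26, -2.15, 1.42, -0.94, 0.62]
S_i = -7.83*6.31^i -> [-7.83, -49.41, -311.76, -1967.21, -12413.07]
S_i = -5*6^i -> [-5, -30, -180, -1080, -6480]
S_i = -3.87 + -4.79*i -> [-3.87, -8.66, -13.45, -18.24, -23.03]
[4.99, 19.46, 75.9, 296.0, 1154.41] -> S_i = 4.99*3.90^i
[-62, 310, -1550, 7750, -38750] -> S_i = -62*-5^i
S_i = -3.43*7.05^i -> [-3.43, -24.18, -170.48, -1201.88, -8473.26]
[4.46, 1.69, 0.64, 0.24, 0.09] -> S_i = 4.46*0.38^i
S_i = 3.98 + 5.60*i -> [3.98, 9.58, 15.18, 20.78, 26.38]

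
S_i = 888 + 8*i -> [888, 896, 904, 912, 920]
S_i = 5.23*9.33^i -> [5.23, 48.8, 455.27, 4247.63, 39630.38]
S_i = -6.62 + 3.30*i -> [-6.62, -3.32, -0.02, 3.28, 6.58]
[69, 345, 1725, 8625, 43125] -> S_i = 69*5^i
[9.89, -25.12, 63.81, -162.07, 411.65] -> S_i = 9.89*(-2.54)^i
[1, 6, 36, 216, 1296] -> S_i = 1*6^i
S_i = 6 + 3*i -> [6, 9, 12, 15, 18]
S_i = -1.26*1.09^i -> [-1.26, -1.37, -1.5, -1.63, -1.78]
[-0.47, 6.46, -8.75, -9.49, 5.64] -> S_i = Random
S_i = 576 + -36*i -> [576, 540, 504, 468, 432]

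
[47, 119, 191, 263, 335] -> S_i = 47 + 72*i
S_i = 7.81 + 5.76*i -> [7.81, 13.57, 19.33, 25.09, 30.85]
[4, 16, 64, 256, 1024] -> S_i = 4*4^i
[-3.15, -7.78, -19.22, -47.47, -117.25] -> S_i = -3.15*2.47^i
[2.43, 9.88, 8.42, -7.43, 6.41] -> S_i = Random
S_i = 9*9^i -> [9, 81, 729, 6561, 59049]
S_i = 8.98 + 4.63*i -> [8.98, 13.61, 18.24, 22.87, 27.5]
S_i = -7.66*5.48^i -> [-7.66, -41.98, -230.03, -1260.58, -6907.98]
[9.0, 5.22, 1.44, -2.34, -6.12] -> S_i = 9.00 + -3.78*i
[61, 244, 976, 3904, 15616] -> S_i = 61*4^i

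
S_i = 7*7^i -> [7, 49, 343, 2401, 16807]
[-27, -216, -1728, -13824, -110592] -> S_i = -27*8^i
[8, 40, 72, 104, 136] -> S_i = 8 + 32*i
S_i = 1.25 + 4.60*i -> [1.25, 5.85, 10.45, 15.05, 19.65]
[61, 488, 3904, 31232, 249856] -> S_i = 61*8^i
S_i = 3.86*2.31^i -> [3.86, 8.92, 20.6, 47.58, 109.91]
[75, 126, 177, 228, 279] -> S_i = 75 + 51*i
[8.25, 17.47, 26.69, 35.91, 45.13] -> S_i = 8.25 + 9.22*i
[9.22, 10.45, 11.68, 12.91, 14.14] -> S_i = 9.22 + 1.23*i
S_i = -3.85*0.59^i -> [-3.85, -2.27, -1.34, -0.79, -0.47]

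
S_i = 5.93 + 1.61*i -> [5.93, 7.54, 9.15, 10.76, 12.37]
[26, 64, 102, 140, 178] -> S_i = 26 + 38*i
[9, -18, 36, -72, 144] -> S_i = 9*-2^i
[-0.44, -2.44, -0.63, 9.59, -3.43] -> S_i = Random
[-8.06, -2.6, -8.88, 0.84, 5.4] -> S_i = Random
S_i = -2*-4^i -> [-2, 8, -32, 128, -512]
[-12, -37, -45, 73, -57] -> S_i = Random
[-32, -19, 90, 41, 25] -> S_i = Random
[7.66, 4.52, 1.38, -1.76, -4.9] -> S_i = 7.66 + -3.14*i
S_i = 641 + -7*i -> [641, 634, 627, 620, 613]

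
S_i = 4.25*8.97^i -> [4.25, 38.12, 341.96, 3067.37, 27514.31]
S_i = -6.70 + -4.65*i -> [-6.7, -11.35, -16.0, -20.65, -25.3]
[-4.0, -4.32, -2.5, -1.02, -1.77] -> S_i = Random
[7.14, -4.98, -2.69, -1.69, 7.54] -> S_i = Random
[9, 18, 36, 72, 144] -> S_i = 9*2^i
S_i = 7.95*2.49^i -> [7.95, 19.8, 49.29, 122.73, 305.61]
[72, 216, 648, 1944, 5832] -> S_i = 72*3^i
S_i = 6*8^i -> [6, 48, 384, 3072, 24576]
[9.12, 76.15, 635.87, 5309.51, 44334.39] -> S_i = 9.12*8.35^i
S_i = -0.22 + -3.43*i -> [-0.22, -3.65, -7.08, -10.51, -13.94]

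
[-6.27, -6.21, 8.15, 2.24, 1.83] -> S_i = Random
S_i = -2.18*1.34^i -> [-2.18, -2.92, -3.91, -5.25, -7.03]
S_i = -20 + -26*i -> [-20, -46, -72, -98, -124]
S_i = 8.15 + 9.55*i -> [8.15, 17.7, 27.25, 36.8, 46.35]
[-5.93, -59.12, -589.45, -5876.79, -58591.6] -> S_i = -5.93*9.97^i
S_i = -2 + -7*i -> [-2, -9, -16, -23, -30]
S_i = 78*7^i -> [78, 546, 3822, 26754, 187278]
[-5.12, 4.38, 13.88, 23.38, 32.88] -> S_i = -5.12 + 9.50*i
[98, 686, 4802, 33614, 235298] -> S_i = 98*7^i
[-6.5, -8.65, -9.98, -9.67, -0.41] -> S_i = Random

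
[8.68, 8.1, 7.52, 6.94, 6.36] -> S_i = 8.68 + -0.58*i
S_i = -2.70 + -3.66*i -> [-2.7, -6.36, -10.02, -13.68, -17.34]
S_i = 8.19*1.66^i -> [8.19, 13.6, 22.57, 37.46, 62.19]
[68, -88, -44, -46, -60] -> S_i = Random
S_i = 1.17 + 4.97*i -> [1.17, 6.14, 11.11, 16.08, 21.05]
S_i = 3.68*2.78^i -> [3.68, 10.23, 28.44, 79.06, 219.8]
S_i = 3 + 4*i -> [3, 7, 11, 15, 19]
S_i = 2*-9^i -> [2, -18, 162, -1458, 13122]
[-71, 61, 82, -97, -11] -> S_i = Random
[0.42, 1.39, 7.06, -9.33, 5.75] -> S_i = Random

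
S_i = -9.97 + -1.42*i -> [-9.97, -11.39, -12.81, -14.23, -15.65]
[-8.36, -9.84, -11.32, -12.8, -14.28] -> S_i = -8.36 + -1.48*i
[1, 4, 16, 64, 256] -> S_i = 1*4^i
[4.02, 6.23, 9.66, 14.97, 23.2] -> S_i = 4.02*1.55^i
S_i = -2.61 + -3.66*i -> [-2.61, -6.27, -9.93, -13.59, -17.25]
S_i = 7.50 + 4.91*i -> [7.5, 12.41, 17.32, 22.23, 27.14]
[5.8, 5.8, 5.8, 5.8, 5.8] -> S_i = 5.80*1.00^i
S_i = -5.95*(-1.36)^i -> [-5.95, 8.09, -11.01, 14.97, -20.36]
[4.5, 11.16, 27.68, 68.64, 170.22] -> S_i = 4.50*2.48^i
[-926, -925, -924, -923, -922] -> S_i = -926 + 1*i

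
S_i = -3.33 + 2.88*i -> [-3.33, -0.45, 2.43, 5.31, 8.19]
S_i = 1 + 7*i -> [1, 8, 15, 22, 29]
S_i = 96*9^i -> [96, 864, 7776, 69984, 629856]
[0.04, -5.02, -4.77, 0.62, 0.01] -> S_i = Random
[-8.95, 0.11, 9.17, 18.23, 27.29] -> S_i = -8.95 + 9.06*i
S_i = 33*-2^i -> [33, -66, 132, -264, 528]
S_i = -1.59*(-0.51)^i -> [-1.59, 0.81, -0.41, 0.21, -0.11]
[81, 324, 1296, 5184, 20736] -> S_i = 81*4^i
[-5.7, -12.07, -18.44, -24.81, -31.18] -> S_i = -5.70 + -6.37*i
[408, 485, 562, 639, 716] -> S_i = 408 + 77*i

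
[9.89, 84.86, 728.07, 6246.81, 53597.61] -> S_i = 9.89*8.58^i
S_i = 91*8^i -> [91, 728, 5824, 46592, 372736]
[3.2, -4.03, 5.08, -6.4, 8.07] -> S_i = 3.20*(-1.26)^i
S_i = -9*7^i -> [-9, -63, -441, -3087, -21609]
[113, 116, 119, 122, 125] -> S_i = 113 + 3*i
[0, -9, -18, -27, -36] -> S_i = 0 + -9*i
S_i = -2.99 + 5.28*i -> [-2.99, 2.29, 7.57, 12.85, 18.13]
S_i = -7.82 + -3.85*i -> [-7.82, -11.67, -15.52, -19.37, -23.22]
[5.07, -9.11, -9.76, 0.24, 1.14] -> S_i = Random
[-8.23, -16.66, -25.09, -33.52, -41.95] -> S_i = -8.23 + -8.43*i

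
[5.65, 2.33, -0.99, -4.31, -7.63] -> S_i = 5.65 + -3.32*i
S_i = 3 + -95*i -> [3, -92, -187, -282, -377]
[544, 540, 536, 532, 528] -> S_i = 544 + -4*i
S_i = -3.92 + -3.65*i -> [-3.92, -7.57, -11.22, -14.87, -18.52]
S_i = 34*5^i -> [34, 170, 850, 4250, 21250]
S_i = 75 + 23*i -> [75, 98, 121, 144, 167]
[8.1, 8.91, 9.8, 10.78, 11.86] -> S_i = 8.10*1.10^i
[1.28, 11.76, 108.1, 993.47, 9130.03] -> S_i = 1.28*9.19^i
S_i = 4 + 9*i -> [4, 13, 22, 31, 40]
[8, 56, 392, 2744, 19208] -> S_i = 8*7^i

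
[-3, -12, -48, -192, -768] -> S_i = -3*4^i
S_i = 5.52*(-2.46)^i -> [5.52, -13.58, 33.4, -82.18, 202.15]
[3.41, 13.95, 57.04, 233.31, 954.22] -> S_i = 3.41*4.09^i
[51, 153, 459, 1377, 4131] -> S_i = 51*3^i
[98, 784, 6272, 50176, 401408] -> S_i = 98*8^i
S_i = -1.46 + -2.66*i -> [-1.46, -4.12, -6.78, -9.44, -12.1]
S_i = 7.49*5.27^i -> [7.49, 39.47, 208.02, 1096.26, 5777.29]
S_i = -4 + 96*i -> [-4, 92, 188, 284, 380]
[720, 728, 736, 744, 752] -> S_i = 720 + 8*i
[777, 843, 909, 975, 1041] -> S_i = 777 + 66*i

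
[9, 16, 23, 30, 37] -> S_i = 9 + 7*i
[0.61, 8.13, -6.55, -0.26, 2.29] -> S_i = Random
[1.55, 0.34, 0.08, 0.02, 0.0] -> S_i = 1.55*0.22^i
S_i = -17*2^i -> [-17, -34, -68, -136, -272]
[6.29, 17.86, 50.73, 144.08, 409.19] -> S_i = 6.29*2.84^i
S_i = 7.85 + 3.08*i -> [7.85, 10.93, 14.01, 17.09, 20.17]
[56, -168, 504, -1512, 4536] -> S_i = 56*-3^i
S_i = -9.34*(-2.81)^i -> [-9.34, 26.25, -73.75, 207.24, -582.33]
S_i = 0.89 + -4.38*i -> [0.89, -3.49, -7.87, -12.25, -16.63]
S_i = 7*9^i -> [7, 63, 567, 5103, 45927]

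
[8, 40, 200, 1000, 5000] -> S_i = 8*5^i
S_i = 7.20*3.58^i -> [7.2, 25.78, 92.28, 330.36, 1182.67]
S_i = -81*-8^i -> [-81, 648, -5184, 41472, -331776]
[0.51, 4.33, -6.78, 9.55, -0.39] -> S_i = Random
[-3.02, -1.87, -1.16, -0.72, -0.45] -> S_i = -3.02*0.62^i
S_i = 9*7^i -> [9, 63, 441, 3087, 21609]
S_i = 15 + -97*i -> [15, -82, -179, -276, -373]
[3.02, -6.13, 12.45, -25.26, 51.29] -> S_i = 3.02*(-2.03)^i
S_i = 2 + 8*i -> [2, 10, 18, 26, 34]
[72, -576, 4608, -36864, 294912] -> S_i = 72*-8^i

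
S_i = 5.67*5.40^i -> [5.67, 30.62, 165.34, 892.82, 4821.23]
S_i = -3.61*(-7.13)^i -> [-3.61, 25.74, -183.52, 1308.51, -9329.65]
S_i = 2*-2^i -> [2, -4, 8, -16, 32]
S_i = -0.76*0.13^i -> [-0.76, -0.1, -0.01, -0.0, -0.0]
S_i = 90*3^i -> [90, 270, 810, 2430, 7290]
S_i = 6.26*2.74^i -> [6.26, 17.15, 47.0, 128.77, 352.84]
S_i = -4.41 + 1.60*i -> [-4.41, -2.81, -1.21, 0.39, 1.99]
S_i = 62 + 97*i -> [62, 159, 256, 353, 450]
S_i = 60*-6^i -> [60, -360, 2160, -12960, 77760]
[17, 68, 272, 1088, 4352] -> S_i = 17*4^i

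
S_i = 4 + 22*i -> [4, 26, 48, 70, 92]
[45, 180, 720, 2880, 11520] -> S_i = 45*4^i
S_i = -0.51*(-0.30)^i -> [-0.51, 0.15, -0.05, 0.01, -0.0]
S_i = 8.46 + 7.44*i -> [8.46, 15.9, 23.34, 30.78, 38.22]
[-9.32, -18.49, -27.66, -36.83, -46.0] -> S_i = -9.32 + -9.17*i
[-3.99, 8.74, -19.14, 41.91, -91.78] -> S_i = -3.99*(-2.19)^i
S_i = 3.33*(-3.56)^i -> [3.33, -11.85, 42.2, -150.24, 534.87]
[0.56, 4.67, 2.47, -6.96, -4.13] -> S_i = Random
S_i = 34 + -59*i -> [34, -25, -84, -143, -202]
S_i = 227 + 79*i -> [227, 306, 385, 464, 543]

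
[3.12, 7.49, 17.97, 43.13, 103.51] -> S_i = 3.12*2.40^i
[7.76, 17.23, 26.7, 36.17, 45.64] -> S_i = 7.76 + 9.47*i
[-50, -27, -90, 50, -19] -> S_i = Random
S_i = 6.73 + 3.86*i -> [6.73, 10.59, 14.45, 18.31, 22.17]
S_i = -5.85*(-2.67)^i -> [-5.85, 15.62, -41.7, 111.35, -297.3]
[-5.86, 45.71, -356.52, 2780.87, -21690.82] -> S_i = -5.86*(-7.80)^i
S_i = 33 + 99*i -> [33, 132, 231, 330, 429]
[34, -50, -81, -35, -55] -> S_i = Random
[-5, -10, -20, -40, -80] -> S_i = -5*2^i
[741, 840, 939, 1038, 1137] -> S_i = 741 + 99*i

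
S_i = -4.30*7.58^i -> [-4.3, -32.59, -247.06, -1872.73, -14195.32]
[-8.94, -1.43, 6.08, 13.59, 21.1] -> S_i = -8.94 + 7.51*i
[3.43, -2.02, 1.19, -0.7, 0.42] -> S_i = 3.43*(-0.59)^i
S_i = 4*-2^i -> [4, -8, 16, -32, 64]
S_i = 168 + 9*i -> [168, 177, 186, 195, 204]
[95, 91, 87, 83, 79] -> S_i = 95 + -4*i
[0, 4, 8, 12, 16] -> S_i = 0 + 4*i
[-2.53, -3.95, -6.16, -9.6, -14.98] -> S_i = -2.53*1.56^i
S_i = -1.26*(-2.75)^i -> [-1.26, 3.46, -9.53, 26.2, -72.06]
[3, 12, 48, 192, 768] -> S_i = 3*4^i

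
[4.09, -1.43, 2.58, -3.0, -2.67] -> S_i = Random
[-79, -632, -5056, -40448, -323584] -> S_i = -79*8^i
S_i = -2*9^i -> [-2, -18, -162, -1458, -13122]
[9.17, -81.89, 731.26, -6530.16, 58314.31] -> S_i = 9.17*(-8.93)^i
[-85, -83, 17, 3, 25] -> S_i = Random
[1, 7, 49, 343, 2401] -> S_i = 1*7^i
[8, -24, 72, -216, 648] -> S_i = 8*-3^i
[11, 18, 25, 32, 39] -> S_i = 11 + 7*i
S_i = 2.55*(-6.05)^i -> [2.55, -15.43, 93.34, -564.69, 3416.34]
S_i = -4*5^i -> [-4, -20, -100, -500, -2500]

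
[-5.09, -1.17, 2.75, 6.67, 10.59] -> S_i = -5.09 + 3.92*i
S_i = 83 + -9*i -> [83, 74, 65, 56, 47]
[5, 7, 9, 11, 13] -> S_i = 5 + 2*i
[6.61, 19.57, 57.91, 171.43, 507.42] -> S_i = 6.61*2.96^i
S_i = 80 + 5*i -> [80, 85, 90, 95, 100]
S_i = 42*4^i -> [42, 168, 672, 2688, 10752]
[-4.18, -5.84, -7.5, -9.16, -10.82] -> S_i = -4.18 + -1.66*i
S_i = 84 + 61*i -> [84, 145, 206, 267, 328]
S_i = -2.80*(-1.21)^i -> [-2.8, 3.39, -4.1, 4.96, -6.0]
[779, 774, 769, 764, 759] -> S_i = 779 + -5*i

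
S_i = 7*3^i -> [7, 21, 63, 189, 567]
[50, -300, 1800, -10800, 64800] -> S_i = 50*-6^i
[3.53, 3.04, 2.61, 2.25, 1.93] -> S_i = 3.53*0.86^i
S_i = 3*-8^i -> [3, -24, 192, -1536, 12288]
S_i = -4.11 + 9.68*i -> [-4.11, 5.57, 15.25, 24.93, 34.61]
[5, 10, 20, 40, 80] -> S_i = 5*2^i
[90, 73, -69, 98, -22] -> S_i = Random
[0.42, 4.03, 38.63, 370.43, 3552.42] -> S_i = 0.42*9.59^i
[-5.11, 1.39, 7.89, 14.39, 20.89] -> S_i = -5.11 + 6.50*i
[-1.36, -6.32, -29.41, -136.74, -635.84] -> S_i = -1.36*4.65^i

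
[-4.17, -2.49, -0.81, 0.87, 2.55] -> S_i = -4.17 + 1.68*i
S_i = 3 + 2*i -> [3, 5, 7, 9, 11]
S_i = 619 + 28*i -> [619, 647, 675, 703, 731]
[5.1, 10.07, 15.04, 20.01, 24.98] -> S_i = 5.10 + 4.97*i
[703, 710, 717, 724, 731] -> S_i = 703 + 7*i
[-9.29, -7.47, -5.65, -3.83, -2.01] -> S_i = -9.29 + 1.82*i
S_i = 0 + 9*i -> [0, 9, 18, 27, 36]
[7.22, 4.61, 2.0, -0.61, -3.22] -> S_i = 7.22 + -2.61*i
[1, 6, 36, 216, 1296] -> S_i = 1*6^i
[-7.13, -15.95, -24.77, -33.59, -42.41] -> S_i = -7.13 + -8.82*i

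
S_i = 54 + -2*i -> [54, 52, 50, 48, 46]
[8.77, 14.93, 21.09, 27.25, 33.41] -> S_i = 8.77 + 6.16*i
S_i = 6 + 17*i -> [6, 23, 40, 57, 74]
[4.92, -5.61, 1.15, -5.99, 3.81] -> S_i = Random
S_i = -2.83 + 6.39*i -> [-2.83, 3.56, 9.95, 16.34, 22.73]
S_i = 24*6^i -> [24, 144, 864, 5184, 31104]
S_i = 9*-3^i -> [9, -27, 81, -243, 729]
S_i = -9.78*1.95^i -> [-9.78, -19.07, -37.19, -72.52, -141.41]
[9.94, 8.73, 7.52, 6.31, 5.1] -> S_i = 9.94 + -1.21*i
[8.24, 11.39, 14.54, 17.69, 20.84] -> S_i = 8.24 + 3.15*i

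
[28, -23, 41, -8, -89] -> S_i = Random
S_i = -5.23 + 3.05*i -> [-5.23, -2.18, 0.87, 3.92, 6.97]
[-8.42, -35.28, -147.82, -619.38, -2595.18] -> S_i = -8.42*4.19^i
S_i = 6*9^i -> [6, 54, 486, 4374, 39366]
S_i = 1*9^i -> [1, 9, 81, 729, 6561]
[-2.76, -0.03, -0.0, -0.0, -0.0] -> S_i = -2.76*0.01^i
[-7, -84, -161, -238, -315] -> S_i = -7 + -77*i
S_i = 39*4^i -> [39, 156, 624, 2496, 9984]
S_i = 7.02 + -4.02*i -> [7.02, 3.0, -1.02, -5.04, -9.06]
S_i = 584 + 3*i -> [584, 587, 590, 593, 596]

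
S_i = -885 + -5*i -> [-885, -890, -895, -900, -905]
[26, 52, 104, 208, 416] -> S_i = 26*2^i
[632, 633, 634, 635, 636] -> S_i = 632 + 1*i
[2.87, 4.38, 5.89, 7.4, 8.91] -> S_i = 2.87 + 1.51*i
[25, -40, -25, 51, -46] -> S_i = Random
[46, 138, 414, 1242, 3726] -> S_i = 46*3^i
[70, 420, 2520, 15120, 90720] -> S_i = 70*6^i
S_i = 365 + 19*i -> [365, 384, 403, 422, 441]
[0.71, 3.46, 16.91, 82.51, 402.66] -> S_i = 0.71*4.88^i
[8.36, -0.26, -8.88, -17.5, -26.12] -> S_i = 8.36 + -8.62*i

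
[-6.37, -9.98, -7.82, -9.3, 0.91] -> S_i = Random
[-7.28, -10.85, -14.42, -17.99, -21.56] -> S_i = -7.28 + -3.57*i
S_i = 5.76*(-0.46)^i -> [5.76, -2.65, 1.22, -0.56, 0.26]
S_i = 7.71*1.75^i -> [7.71, 13.49, 23.61, 41.32, 72.31]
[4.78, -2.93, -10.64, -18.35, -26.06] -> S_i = 4.78 + -7.71*i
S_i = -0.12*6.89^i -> [-0.12, -0.83, -5.7, -39.25, -270.43]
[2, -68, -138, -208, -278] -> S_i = 2 + -70*i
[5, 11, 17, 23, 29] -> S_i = 5 + 6*i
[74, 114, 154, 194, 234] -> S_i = 74 + 40*i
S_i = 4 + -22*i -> [4, -18, -40, -62, -84]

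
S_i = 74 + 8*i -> [74, 82, 90, 98, 106]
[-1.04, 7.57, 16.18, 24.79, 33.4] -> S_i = -1.04 + 8.61*i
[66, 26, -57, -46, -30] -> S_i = Random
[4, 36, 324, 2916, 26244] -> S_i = 4*9^i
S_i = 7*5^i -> [7, 35, 175, 875, 4375]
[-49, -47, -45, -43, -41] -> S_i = -49 + 2*i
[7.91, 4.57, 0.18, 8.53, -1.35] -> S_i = Random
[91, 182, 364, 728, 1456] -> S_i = 91*2^i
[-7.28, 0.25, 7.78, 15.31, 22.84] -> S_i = -7.28 + 7.53*i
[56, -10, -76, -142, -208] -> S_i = 56 + -66*i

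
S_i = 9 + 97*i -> [9, 106, 203, 300, 397]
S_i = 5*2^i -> [5, 10, 20, 40, 80]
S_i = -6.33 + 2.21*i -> [-6.33, -4.12, -1.91, 0.3, 2.51]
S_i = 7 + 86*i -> [7, 93, 179, 265, 351]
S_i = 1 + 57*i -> [1, 58, 115, 172, 229]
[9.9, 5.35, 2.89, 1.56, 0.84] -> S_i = 9.90*0.54^i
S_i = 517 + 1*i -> [517, 518, 519, 520, 521]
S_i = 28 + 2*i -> [28, 30, 32, 34, 36]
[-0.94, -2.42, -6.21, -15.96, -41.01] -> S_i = -0.94*2.57^i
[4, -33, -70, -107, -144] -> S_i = 4 + -37*i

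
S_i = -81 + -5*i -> [-81, -86, -91, -96, -101]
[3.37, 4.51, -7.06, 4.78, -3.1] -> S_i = Random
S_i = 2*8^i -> [2, 16, 128, 1024, 8192]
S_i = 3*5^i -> [3, 15, 75, 375, 1875]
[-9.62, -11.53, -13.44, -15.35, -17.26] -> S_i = -9.62 + -1.91*i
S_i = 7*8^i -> [7, 56, 448, 3584, 28672]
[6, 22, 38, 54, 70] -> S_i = 6 + 16*i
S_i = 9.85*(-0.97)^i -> [9.85, -9.55, 9.27, -8.99, 8.72]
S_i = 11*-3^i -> [11, -33, 99, -297, 891]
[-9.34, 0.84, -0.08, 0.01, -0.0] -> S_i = -9.34*(-0.09)^i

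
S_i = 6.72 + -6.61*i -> [6.72, 0.11, -6.5, -13.11, -19.72]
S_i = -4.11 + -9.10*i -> [-4.11, -13.21, -22.31, -31.41, -40.51]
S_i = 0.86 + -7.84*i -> [0.86, -6.98, -14.82, -22.66, -30.5]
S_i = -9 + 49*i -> [-9, 40, 89, 138, 187]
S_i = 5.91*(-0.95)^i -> [5.91, -5.61, 5.33, -5.07, 4.81]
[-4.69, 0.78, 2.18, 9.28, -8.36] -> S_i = Random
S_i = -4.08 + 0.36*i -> [-4.08, -3.72, -3.36, -3.0, -2.64]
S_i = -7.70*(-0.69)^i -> [-7.7, 5.31, -3.67, 2.53, -1.75]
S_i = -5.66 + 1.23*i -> [-5.66, -4.43, -3.2, -1.97, -0.74]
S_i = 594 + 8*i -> [594, 602, 610, 618, 626]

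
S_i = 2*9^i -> [2, 18, 162, 1458, 13122]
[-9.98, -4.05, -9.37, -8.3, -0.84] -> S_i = Random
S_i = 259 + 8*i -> [259, 267, 275, 283, 291]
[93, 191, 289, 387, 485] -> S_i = 93 + 98*i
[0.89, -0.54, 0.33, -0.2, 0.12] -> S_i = 0.89*(-0.61)^i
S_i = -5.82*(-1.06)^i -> [-5.82, 6.17, -6.54, 6.93, -7.35]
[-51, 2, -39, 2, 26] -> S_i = Random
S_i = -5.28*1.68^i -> [-5.28, -8.87, -14.9, -25.04, -42.06]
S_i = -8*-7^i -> [-8, 56, -392, 2744, -19208]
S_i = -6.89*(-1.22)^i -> [-6.89, 8.41, -10.26, 12.51, -15.26]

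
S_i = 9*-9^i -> [9, -81, 729, -6561, 59049]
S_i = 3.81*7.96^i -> [3.81, 30.33, 241.41, 1921.61, 15295.98]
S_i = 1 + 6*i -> [1, 7, 13, 19, 25]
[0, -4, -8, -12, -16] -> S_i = 0 + -4*i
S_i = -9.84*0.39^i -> [-9.84, -3.84, -1.5, -0.58, -0.23]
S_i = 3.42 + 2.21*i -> [3.42, 5.63, 7.84, 10.05, 12.26]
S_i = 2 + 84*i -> [2, 86, 170, 254, 338]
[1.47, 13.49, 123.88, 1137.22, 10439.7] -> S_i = 1.47*9.18^i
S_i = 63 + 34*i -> [63, 97, 131, 165, 199]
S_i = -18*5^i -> [-18, -90, -450, -2250, -11250]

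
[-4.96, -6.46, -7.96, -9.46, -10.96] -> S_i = -4.96 + -1.50*i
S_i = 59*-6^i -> [59, -354, 2124, -12744, 76464]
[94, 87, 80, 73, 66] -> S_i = 94 + -7*i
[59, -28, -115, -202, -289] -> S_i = 59 + -87*i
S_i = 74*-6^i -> [74, -444, 2664, -15984, 95904]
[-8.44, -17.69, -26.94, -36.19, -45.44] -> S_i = -8.44 + -9.25*i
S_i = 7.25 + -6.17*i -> [7.25, 1.08, -5.09, -11.26, -17.43]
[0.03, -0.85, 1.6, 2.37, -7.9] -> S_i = Random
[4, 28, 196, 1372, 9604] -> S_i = 4*7^i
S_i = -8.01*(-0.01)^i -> [-8.01, 0.08, -0.0, 0.0, -0.0]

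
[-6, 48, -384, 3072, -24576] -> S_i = -6*-8^i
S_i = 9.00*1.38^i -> [9.0, 12.42, 17.14, 23.65, 32.64]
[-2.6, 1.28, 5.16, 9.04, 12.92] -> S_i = -2.60 + 3.88*i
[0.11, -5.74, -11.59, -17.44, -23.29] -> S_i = 0.11 + -5.85*i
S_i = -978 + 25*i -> [-978, -953, -928, -903, -878]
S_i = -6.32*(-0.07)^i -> [-6.32, 0.44, -0.03, 0.0, -0.0]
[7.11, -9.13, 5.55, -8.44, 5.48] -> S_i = Random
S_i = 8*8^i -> [8, 64, 512, 4096, 32768]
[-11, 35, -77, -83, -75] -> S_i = Random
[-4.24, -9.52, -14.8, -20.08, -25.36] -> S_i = -4.24 + -5.28*i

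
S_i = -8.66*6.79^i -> [-8.66, -58.8, -399.26, -2710.99, -18407.59]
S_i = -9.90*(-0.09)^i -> [-9.9, 0.89, -0.08, 0.01, -0.0]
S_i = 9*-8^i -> [9, -72, 576, -4608, 36864]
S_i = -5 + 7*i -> [-5, 2, 9, 16, 23]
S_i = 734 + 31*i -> [734, 765, 796, 827, 858]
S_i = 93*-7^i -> [93, -651, 4557, -31899, 223293]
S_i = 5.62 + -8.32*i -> [5.62, -2.7, -11.02, -19.34, -27.66]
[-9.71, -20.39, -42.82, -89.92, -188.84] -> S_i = -9.71*2.10^i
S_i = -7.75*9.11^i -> [-7.75, -70.6, -643.19, -5859.45, -53379.59]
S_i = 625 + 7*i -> [625, 632, 639, 646, 653]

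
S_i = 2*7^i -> [2, 14, 98, 686, 4802]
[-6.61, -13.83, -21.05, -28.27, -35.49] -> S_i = -6.61 + -7.22*i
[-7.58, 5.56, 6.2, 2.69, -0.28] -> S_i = Random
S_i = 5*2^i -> [5, 10, 20, 40, 80]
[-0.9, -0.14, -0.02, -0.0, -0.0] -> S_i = -0.90*0.16^i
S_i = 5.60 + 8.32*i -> [5.6, 13.92, 22.24, 30.56, 38.88]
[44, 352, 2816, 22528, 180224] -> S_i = 44*8^i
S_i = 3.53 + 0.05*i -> [3.53, 3.58, 3.63, 3.68, 3.73]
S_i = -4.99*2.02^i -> [-4.99, -10.08, -20.36, -41.13, -83.08]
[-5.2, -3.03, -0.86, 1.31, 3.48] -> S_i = -5.20 + 2.17*i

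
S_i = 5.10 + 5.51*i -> [5.1, 10.61, 16.12, 21.63, 27.14]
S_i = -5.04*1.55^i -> [-5.04, -7.81, -12.11, -18.77, -29.09]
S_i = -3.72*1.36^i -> [-3.72, -5.06, -6.88, -9.36, -12.73]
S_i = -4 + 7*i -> [-4, 3, 10, 17, 24]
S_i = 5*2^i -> [5, 10, 20, 40, 80]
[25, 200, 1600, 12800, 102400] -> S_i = 25*8^i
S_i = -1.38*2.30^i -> [-1.38, -3.17, -7.3, -16.79, -38.62]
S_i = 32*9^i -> [32, 288, 2592, 23328, 209952]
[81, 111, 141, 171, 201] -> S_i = 81 + 30*i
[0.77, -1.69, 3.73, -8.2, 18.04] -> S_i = 0.77*(-2.20)^i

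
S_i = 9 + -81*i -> [9, -72, -153, -234, -315]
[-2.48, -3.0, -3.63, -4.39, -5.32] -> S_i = -2.48*1.21^i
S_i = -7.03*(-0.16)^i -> [-7.03, 1.12, -0.18, 0.03, -0.0]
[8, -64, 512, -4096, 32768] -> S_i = 8*-8^i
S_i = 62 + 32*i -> [62, 94, 126, 158, 190]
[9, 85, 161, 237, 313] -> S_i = 9 + 76*i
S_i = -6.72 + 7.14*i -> [-6.72, 0.42, 7.56, 14.7, 21.84]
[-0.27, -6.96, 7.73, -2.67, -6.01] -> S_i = Random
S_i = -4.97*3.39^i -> [-4.97, -16.85, -57.12, -193.62, -656.38]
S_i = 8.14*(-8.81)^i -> [8.14, -71.71, 631.8, -5566.11, 49037.47]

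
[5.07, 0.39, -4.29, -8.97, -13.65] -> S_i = 5.07 + -4.68*i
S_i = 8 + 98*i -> [8, 106, 204, 302, 400]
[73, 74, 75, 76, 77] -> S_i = 73 + 1*i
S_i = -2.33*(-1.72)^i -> [-2.33, 4.01, -6.89, 11.86, -20.39]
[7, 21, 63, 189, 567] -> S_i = 7*3^i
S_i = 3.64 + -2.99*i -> [3.64, 0.65, -2.34, -5.33, -8.32]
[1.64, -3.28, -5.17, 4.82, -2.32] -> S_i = Random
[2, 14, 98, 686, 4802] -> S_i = 2*7^i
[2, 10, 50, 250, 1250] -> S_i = 2*5^i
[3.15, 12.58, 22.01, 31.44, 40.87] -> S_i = 3.15 + 9.43*i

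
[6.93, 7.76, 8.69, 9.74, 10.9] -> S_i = 6.93*1.12^i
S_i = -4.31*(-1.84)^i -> [-4.31, 7.93, -14.59, 26.85, -49.4]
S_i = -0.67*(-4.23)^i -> [-0.67, 2.83, -11.99, 50.71, -214.5]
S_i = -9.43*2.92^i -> [-9.43, -27.54, -80.4, -234.78, -685.56]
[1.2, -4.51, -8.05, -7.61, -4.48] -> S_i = Random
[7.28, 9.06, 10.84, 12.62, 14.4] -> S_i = 7.28 + 1.78*i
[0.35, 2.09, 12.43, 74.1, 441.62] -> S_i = 0.35*5.96^i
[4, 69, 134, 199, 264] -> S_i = 4 + 65*i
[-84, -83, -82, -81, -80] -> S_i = -84 + 1*i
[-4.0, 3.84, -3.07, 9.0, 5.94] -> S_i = Random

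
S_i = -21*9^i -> [-21, -189, -1701, -15309, -137781]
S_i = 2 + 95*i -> [2, 97, 192, 287, 382]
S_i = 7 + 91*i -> [7, 98, 189, 280, 371]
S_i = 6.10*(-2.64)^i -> [6.1, -16.1, 42.51, -112.24, 296.31]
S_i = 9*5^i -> [9, 45, 225, 1125, 5625]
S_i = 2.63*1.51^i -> [2.63, 3.97, 6.0, 9.05, 13.67]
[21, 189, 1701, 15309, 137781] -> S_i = 21*9^i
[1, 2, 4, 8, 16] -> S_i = 1*2^i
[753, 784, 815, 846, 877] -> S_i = 753 + 31*i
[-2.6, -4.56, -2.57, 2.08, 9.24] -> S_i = Random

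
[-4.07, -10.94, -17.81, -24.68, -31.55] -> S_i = -4.07 + -6.87*i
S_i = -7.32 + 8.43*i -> [-7.32, 1.11, 9.54, 17.97, 26.4]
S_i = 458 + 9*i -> [458, 467, 476, 485, 494]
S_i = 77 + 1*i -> [77, 78, 79, 80, 81]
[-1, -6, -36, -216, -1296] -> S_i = -1*6^i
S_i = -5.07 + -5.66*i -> [-5.07, -10.73, -16.39, -22.05, -27.71]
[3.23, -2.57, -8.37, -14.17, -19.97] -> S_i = 3.23 + -5.80*i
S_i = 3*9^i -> [3, 27, 243, 2187, 19683]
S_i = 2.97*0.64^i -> [2.97, 1.9, 1.22, 0.78, 0.5]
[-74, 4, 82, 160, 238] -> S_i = -74 + 78*i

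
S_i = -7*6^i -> [-7, -42, -252, -1512, -9072]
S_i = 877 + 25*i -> [877, 902, 927, 952, 977]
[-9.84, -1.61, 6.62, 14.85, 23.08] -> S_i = -9.84 + 8.23*i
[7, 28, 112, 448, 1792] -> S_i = 7*4^i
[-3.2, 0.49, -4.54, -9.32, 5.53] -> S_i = Random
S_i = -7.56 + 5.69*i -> [-7.56, -1.87, 3.82, 9.51, 15.2]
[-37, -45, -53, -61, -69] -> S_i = -37 + -8*i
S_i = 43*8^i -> [43, 344, 2752, 22016, 176128]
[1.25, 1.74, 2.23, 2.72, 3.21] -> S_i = 1.25 + 0.49*i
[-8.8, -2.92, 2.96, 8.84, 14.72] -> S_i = -8.80 + 5.88*i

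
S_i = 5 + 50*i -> [5, 55, 105, 155, 205]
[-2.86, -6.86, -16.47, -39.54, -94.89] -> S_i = -2.86*2.40^i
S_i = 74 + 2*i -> [74, 76, 78, 80, 82]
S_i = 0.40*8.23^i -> [0.4, 3.29, 27.09, 222.98, 1835.1]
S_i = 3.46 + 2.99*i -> [3.46, 6.45, 9.44, 12.43, 15.42]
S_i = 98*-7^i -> [98, -686, 4802, -33614, 235298]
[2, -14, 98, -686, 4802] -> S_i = 2*-7^i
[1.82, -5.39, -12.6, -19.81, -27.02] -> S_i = 1.82 + -7.21*i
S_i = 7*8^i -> [7, 56, 448, 3584, 28672]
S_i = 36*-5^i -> [36, -180, 900, -4500, 22500]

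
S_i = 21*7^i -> [21, 147, 1029, 7203, 50421]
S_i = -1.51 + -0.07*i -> [-1.51, -1.58, -1.65, -1.72, -1.79]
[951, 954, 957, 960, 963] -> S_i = 951 + 3*i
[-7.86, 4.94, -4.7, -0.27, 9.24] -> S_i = Random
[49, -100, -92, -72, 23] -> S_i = Random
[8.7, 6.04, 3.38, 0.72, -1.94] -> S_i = 8.70 + -2.66*i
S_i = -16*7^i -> [-16, -112, -784, -5488, -38416]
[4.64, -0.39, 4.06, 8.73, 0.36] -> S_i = Random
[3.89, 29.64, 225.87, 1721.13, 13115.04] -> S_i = 3.89*7.62^i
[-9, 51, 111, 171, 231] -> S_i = -9 + 60*i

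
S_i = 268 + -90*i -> [268, 178, 88, -2, -92]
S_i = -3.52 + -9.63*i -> [-3.52, -13.15, -22.78, -32.41, -42.04]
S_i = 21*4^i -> [21, 84, 336, 1344, 5376]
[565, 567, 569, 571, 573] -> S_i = 565 + 2*i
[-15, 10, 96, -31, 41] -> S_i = Random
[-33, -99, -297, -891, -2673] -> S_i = -33*3^i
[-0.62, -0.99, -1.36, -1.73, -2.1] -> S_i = -0.62 + -0.37*i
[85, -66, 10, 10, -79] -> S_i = Random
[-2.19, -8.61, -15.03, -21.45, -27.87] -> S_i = -2.19 + -6.42*i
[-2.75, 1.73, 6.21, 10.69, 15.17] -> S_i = -2.75 + 4.48*i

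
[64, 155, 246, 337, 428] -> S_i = 64 + 91*i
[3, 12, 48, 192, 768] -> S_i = 3*4^i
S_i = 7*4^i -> [7, 28, 112, 448, 1792]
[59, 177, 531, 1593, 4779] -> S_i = 59*3^i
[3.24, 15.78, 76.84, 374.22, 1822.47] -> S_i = 3.24*4.87^i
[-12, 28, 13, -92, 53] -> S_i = Random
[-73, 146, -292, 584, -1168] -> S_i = -73*-2^i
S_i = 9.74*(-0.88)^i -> [9.74, -8.57, 7.54, -6.64, 5.84]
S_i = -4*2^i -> [-4, -8, -16, -32, -64]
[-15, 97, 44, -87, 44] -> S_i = Random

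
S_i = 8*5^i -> [8, 40, 200, 1000, 5000]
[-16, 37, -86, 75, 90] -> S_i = Random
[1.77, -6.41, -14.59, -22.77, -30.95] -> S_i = 1.77 + -8.18*i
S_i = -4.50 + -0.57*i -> [-4.5, -5.07, -5.64, -6.21, -6.78]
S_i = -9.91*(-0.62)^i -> [-9.91, 6.14, -3.81, 2.36, -1.46]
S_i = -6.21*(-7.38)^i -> [-6.21, 45.83, -338.22, 2496.09, -18421.16]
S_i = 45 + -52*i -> [45, -7, -59, -111, -163]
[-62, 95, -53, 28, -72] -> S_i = Random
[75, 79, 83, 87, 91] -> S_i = 75 + 4*i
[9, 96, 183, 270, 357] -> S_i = 9 + 87*i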